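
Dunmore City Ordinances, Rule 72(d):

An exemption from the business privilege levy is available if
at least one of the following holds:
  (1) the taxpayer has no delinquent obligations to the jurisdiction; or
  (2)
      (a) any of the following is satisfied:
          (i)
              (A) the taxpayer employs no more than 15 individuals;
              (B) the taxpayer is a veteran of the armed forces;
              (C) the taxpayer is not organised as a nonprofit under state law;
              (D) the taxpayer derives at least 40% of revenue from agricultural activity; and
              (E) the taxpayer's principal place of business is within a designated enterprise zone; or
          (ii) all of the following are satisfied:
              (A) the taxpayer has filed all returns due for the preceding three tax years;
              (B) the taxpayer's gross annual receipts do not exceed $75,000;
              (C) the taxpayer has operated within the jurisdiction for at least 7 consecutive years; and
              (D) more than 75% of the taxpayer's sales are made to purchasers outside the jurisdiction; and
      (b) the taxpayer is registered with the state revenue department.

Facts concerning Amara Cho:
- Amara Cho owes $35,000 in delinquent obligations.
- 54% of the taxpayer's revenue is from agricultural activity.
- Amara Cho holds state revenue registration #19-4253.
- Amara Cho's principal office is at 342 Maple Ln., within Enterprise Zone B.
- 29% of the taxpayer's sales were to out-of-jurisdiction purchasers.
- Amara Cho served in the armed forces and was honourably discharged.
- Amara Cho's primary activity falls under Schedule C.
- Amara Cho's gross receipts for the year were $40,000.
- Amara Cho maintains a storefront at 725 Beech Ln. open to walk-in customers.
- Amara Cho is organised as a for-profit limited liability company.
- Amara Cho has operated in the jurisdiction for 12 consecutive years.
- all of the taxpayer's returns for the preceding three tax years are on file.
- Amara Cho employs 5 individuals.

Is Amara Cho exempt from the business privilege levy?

(1) no delinquency — not satisfied.
(A) ≤ 15 employees — satisfied.
(B) veteran — holds.
(C) not (nonprofit) — satisfied.
(D) ≥40% agricultural — satisfied.
(E) in enterprise zone — satisfied.
So (i) is satisfied (T AND T AND T AND T AND T).
(A) returns current — satisfied.
(B) receipts ≤ $75,000 — satisfied.
(C) ≥ 7 yrs in jurisdiction — satisfied.
(D) >75% out-of-jur. sales — fails.
So (ii) is not satisfied (T AND T AND T AND F).
(a) = T OR F = true.
(b) state-registered — met.
(2): T AND T → true.
So Overall is satisfied (F OR T).

Yes — exempt.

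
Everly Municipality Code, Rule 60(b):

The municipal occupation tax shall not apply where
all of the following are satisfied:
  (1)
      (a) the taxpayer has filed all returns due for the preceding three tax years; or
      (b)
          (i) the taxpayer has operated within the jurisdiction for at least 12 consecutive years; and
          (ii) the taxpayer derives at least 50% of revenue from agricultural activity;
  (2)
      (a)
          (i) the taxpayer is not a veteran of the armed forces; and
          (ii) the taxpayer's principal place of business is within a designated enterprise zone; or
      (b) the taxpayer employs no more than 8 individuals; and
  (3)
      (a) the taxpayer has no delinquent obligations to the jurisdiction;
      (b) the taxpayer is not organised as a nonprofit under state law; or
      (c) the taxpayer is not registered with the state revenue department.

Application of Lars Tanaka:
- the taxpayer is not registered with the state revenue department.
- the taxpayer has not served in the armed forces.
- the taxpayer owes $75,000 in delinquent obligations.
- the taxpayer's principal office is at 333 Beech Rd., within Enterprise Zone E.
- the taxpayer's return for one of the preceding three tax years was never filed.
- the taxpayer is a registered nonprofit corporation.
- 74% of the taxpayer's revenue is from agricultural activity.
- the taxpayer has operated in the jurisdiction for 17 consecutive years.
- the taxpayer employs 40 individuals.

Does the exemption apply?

(a) returns current — not satisfied.
(i) ≥ 12 yrs in jurisdiction — satisfied.
(ii) ≥50% agricultural — holds.
(b) = T AND T = true.
(1): F OR T → true.
(i) not (veteran) — holds.
(ii) in enterprise zone — satisfied.
(a) = T AND T = true.
(b) ≤ 8 employees — not met.
(2) = T OR F = true.
(a) no delinquency — not met.
(b) not (nonprofit) — not satisfied.
(c) not (state-registered) — met.
(3): F OR F OR T → true.
So Overall is satisfied (T AND T AND T).

Yes — exempt.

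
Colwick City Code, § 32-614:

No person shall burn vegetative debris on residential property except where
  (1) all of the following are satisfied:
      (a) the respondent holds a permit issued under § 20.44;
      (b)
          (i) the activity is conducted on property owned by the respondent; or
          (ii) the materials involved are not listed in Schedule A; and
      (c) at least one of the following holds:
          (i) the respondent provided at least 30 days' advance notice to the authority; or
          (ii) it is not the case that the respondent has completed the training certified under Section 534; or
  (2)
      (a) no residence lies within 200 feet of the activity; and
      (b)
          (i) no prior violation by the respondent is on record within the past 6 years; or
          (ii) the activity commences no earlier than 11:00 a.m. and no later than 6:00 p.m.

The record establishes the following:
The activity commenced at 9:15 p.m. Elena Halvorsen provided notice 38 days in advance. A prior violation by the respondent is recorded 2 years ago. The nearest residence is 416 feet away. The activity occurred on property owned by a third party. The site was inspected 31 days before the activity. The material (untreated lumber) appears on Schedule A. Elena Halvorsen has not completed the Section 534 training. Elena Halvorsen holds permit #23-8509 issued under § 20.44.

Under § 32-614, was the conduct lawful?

(a) holds permit — met.
(i) own property — fails.
(ii) not (Schedule A material) — not met.
So (b) is not satisfied (F OR F).
(i) ≥30 days' notice — met.
(ii) not (training certified) — holds.
(c): T OR T → true.
So (1) is not satisfied (T AND F AND T).
(a) no residence in 200 ft — holds.
(i) no prior violation — not met.
(ii) start within hours — not met.
(b) = F OR F = false.
(2) = T AND F = false.
So Overall is not satisfied (F OR F).

No — unlawful.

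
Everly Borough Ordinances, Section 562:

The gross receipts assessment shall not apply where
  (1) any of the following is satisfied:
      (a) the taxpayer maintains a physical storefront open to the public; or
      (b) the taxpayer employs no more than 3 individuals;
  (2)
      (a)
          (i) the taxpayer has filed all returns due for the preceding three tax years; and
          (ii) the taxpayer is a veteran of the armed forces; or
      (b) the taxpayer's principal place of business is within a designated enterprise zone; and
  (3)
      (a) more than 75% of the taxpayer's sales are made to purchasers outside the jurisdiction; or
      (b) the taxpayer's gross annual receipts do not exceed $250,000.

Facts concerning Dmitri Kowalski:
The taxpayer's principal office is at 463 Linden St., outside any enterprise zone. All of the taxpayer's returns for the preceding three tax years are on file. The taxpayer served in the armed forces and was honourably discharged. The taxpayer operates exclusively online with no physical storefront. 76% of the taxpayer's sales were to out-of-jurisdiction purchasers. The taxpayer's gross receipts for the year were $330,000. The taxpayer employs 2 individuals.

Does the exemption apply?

(a) has storefront — not satisfied.
(b) ≤ 3 employees — satisfied.
So (1) is satisfied (F OR T).
(i) returns current — met.
(ii) veteran — met.
(a) = T AND T = true.
(b) in enterprise zone — fails.
(2) = T OR F = true.
(a) >75% out-of-jur. sales — satisfied.
(b) receipts ≤ $250,000 — fails.
(3) = T OR F = true.
Overall: T AND T AND T → true.

Yes — exempt.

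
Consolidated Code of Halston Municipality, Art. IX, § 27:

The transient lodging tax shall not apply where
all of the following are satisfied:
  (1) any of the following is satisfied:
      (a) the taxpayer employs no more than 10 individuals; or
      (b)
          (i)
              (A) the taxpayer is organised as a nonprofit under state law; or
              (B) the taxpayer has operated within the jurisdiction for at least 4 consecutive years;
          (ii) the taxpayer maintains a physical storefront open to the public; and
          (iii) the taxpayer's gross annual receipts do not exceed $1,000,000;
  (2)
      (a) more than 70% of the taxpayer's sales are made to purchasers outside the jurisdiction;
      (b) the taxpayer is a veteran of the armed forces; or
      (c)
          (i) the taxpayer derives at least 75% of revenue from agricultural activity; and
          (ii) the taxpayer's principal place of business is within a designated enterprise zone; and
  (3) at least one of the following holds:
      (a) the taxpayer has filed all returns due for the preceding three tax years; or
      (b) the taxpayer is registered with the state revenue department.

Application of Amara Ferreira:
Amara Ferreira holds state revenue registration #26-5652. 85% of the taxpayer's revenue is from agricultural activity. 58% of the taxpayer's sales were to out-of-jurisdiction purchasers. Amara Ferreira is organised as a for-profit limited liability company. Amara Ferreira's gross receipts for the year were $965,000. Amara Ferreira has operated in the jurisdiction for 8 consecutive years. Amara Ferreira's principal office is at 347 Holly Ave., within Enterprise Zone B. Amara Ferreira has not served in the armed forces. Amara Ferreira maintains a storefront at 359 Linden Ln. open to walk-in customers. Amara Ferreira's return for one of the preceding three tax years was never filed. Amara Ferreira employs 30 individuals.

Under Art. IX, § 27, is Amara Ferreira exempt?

(a) ≤ 10 employees — not satisfied.
(A) nonprofit — not satisfied.
(B) ≥ 4 yrs in jurisdiction — holds.
So (i) is satisfied (F OR T).
(ii) has storefront — satisfied.
(iii) receipts ≤ $1,000,000 — satisfied.
(b) = T AND T AND T = true.
(1) = F OR T = true.
(a) >70% out-of-jur. sales — fails.
(b) veteran — not met.
(i) ≥75% agricultural — met.
(ii) in enterprise zone — holds.
(c) = T AND T = true.
So (2) is satisfied (F OR F OR T).
(a) returns current — not met.
(b) state-registered — met.
(3): F OR T → true.
So Overall is satisfied (T AND T AND T).

Yes — exempt.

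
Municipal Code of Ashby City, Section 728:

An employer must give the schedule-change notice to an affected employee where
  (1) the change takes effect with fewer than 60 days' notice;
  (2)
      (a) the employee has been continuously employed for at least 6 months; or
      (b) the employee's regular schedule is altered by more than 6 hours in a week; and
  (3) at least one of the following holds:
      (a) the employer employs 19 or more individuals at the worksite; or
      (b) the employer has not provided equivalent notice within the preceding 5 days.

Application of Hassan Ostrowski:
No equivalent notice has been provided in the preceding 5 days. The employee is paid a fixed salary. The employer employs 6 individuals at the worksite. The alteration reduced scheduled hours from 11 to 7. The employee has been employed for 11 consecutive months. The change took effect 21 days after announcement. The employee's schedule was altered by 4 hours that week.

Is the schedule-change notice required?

(1) < 60 days' notice — satisfied.
(a) tenure ≥ 6 mo. — met.
(b) schedule shift > 6h — fails.
(2) = T OR F = true.
(a) ≥ 19 at site — fails.
(b) no recent notice — satisfied.
(3): F OR T → true.
Overall: T AND T AND T → true.

Yes — required.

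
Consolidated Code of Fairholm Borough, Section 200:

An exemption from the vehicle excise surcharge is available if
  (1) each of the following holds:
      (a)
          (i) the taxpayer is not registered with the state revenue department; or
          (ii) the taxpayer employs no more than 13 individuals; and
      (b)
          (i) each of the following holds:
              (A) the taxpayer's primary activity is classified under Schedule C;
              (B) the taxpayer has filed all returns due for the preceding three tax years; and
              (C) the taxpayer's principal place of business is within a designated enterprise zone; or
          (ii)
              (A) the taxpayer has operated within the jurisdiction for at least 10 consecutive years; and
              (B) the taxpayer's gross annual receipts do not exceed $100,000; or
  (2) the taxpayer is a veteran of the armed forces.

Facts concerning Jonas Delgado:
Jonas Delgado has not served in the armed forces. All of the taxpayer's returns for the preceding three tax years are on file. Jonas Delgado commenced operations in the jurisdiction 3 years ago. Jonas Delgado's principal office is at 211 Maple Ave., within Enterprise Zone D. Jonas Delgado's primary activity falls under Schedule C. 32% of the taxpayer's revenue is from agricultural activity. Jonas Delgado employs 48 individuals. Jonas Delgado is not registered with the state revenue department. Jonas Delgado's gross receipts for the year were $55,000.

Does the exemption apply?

(i) not (state-registered) — holds.
(ii) ≤ 13 employees — not satisfied.
So (a) is satisfied (T OR F).
(A) Schedule C activity — met.
(B) returns current — met.
(C) in enterprise zone — met.
(i) = T AND T AND T = true.
(A) ≥ 10 yrs in jurisdiction — not satisfied.
(B) receipts ≤ $100,000 — met.
(ii) = F AND T = false.
(b) = T OR F = true.
(1) = T AND T = true.
(2) veteran — not satisfied.
Overall = T OR F = true.

Yes — exempt.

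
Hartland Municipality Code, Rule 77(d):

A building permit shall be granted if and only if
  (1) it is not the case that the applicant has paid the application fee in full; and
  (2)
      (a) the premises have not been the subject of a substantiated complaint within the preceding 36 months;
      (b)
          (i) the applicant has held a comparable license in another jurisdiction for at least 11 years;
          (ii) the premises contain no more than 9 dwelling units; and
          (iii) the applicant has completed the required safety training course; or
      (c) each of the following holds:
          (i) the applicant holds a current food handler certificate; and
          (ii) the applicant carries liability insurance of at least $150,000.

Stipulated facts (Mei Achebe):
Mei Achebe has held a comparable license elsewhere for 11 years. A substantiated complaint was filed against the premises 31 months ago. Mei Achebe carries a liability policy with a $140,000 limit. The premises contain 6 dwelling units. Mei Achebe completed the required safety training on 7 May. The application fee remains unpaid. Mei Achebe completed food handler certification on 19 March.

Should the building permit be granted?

Yes — granted.

(1) not (fee paid) — satisfied.
(a) no complaint in 36 mo. — not satisfied.
(i) prior license ≥ 11 yr — holds.
(ii) ≤ 9 units — satisfied.
(iii) safety training — satisfied.
(b): T AND T AND T → true.
(i) food handler cert. — satisfied.
(ii) insurance ≥ $150,000 — fails.
(c) = T AND F = false.
So (2) is satisfied (F OR T OR F).
Overall: T AND T → true.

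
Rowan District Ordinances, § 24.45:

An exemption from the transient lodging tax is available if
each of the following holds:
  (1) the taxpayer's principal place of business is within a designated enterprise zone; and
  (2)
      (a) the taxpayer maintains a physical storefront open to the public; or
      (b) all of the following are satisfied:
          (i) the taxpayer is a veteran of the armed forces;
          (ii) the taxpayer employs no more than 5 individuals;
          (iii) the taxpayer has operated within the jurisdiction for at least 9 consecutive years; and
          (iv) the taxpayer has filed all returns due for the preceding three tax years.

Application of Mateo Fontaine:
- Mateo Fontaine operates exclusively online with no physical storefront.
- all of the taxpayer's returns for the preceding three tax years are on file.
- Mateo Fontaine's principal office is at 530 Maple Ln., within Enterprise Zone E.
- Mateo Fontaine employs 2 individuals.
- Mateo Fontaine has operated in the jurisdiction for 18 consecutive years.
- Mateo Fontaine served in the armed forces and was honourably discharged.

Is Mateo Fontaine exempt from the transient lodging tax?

Yes — exempt.

(1) in enterprise zone — satisfied.
(a) has storefront — not met.
(i) veteran — holds.
(ii) ≤ 5 employees — satisfied.
(iii) ≥ 9 yrs in jurisdiction — met.
(iv) returns current — met.
(b) = T AND T AND T AND T = true.
(2): F OR T → true.
So Overall is satisfied (T AND T).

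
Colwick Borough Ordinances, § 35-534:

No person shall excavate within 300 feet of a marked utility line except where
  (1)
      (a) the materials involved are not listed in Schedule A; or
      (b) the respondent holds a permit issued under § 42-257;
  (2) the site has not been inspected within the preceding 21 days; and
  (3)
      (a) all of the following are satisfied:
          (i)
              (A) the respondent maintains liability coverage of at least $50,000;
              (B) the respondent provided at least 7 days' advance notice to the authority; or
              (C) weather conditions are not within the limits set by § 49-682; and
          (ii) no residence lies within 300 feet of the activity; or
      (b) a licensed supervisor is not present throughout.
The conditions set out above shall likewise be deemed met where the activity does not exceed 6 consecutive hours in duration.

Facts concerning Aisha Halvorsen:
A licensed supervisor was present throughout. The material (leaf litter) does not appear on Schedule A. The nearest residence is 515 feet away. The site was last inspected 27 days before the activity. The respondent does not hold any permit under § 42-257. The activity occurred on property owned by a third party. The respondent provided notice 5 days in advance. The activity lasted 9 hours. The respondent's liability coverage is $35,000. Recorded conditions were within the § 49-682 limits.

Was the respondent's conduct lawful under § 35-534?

No — unlawful.

(a) not (Schedule A material) — met.
(b) holds permit — not met.
(1): T OR F → true.
(2) not (site inspected) — holds.
(A) coverage ≥ $50,000 — not met.
(B) ≥7 days' notice — fails.
(C) not (weather ok) — not satisfied.
(i): F OR F OR F → false.
(ii) no residence in 300 ft — satisfied.
So (a) is not satisfied (F AND T).
(b) not (supervisor present) — not met.
(3) = F OR F = false.
Overall: T AND T AND F → false.
Exception (≤ 6 hrs duration) — not satisfied.
Result: main false OR exception false → false.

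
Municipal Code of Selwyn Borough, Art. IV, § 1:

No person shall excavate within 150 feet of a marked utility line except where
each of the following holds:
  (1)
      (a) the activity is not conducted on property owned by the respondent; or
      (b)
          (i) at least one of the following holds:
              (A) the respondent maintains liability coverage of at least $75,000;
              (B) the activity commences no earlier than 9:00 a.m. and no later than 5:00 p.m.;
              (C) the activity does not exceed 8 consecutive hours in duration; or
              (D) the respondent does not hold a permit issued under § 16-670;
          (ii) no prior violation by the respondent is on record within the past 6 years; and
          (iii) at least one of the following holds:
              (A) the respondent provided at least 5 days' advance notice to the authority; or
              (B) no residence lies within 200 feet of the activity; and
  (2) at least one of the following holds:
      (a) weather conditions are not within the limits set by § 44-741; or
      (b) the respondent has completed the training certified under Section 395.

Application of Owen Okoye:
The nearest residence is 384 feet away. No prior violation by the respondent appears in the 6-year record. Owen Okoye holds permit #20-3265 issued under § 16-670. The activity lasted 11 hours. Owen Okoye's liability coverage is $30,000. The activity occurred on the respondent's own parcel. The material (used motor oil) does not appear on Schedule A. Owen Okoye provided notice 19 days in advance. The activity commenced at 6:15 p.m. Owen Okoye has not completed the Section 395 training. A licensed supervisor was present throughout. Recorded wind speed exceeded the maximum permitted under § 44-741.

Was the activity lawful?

No — unlawful.

(a) not (own property) — not satisfied.
(A) coverage ≥ $75,000 — not met.
(B) start within hours — fails.
(C) ≤ 8 hrs duration — not satisfied.
(D) not (holds permit) — fails.
So (i) is not satisfied (F OR F OR F OR F).
(ii) no prior violation — met.
(A) ≥5 days' notice — satisfied.
(B) no residence in 200 ft — satisfied.
(iii): T OR T → true.
(b) = F AND T AND T = false.
(1) = F OR F = false.
(a) not (weather ok) — holds.
(b) training certified — not met.
(2) = T OR F = true.
So Overall is not satisfied (F AND T).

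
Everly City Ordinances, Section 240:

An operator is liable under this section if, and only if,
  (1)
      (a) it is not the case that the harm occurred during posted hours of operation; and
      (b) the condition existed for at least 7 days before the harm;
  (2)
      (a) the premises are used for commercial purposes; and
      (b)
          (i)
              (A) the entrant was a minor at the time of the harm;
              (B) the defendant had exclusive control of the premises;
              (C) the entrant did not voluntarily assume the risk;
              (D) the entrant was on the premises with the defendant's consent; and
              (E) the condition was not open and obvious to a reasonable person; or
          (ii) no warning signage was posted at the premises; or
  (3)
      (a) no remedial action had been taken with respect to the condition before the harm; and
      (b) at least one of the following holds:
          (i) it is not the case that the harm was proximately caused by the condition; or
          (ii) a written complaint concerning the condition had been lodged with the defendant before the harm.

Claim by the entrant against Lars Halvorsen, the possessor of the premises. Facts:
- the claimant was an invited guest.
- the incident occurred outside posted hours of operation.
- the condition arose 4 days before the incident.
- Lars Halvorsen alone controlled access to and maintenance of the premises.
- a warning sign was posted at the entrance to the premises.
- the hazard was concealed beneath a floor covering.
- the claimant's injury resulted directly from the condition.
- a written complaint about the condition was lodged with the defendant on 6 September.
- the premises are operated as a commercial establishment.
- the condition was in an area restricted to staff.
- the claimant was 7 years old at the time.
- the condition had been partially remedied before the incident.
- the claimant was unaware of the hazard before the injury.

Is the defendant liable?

Yes — liable.

(a) not (during posted hours) — satisfied.
(b) condition ≥7 days old — not satisfied.
(1): T AND F → false.
(a) commercial use — met.
(A) entrant a minor — satisfied.
(B) exclusive control — satisfied.
(C) no assumed risk — satisfied.
(D) consent to enter — satisfied.
(E) not open/obvious — holds.
(i): T AND T AND T AND T AND T → true.
(ii) no signage posted — not met.
So (b) is satisfied (T OR F).
So (2) is satisfied (T AND T).
(a) no remedial action — fails.
(i) not (proximate cause) — not met.
(ii) complaint lodged — holds.
So (b) is satisfied (F OR T).
So (3) is not satisfied (F AND T).
Overall = F OR T OR F = true.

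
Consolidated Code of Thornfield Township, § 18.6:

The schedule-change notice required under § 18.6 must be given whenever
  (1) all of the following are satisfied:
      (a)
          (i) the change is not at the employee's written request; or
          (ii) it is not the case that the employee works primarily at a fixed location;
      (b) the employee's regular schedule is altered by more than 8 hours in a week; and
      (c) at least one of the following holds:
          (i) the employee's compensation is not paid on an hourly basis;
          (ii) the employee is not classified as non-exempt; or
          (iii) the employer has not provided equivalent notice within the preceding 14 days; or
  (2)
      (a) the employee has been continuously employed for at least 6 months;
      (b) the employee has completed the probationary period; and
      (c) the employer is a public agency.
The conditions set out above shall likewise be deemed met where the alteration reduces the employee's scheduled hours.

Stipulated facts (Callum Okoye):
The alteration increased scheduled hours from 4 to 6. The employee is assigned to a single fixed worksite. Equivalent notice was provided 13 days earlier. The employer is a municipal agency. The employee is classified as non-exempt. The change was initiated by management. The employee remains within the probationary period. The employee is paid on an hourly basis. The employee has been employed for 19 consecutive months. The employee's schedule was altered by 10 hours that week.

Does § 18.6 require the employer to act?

(i) not employee-requested — satisfied.
(ii) not (fixed location) — not satisfied.
So (a) is satisfied (T OR F).
(b) schedule shift > 8h — satisfied.
(i) not (hourly-paid) — not met.
(ii) not (non-exempt) — not satisfied.
(iii) no recent notice — not satisfied.
So (c) is not satisfied (F OR F OR F).
So (1) is not satisfied (T AND T AND F).
(a) tenure ≥ 6 mo. — holds.
(b) past probation — not met.
(c) public agency — holds.
(2) = T AND F AND T = false.
So Overall is not satisfied (F OR F).
Exception (hours reduced) — not satisfied.
Result: main false OR exception false → false.

No — not required.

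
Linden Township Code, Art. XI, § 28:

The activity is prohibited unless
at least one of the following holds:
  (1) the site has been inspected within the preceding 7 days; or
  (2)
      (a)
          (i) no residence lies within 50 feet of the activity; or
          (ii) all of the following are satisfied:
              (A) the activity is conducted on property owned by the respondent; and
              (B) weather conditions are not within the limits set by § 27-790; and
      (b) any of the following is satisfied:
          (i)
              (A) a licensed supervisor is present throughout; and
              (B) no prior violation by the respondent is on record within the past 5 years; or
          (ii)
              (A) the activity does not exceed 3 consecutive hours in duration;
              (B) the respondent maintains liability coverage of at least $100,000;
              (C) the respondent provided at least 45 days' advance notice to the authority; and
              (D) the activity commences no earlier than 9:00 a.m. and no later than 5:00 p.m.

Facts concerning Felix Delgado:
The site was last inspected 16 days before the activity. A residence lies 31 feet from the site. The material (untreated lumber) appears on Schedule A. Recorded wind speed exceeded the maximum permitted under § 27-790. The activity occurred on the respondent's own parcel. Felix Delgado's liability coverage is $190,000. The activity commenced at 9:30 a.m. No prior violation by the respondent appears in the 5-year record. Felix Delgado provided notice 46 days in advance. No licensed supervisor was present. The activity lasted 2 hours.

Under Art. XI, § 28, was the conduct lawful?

Yes — lawful.

(1) site inspected — not met.
(i) no residence in 50 ft — not satisfied.
(A) own property — satisfied.
(B) not (weather ok) — holds.
So (ii) is satisfied (T AND T).
So (a) is satisfied (F OR T).
(A) supervisor present — not satisfied.
(B) no prior violation — satisfied.
(i) = F AND T = false.
(A) ≤ 3 hrs duration — satisfied.
(B) coverage ≥ $100,000 — satisfied.
(C) ≥45 days' notice — met.
(D) start within hours — holds.
So (ii) is satisfied (T AND T AND T AND T).
(b) = F OR T = true.
So (2) is satisfied (T AND T).
So Overall is satisfied (F OR T).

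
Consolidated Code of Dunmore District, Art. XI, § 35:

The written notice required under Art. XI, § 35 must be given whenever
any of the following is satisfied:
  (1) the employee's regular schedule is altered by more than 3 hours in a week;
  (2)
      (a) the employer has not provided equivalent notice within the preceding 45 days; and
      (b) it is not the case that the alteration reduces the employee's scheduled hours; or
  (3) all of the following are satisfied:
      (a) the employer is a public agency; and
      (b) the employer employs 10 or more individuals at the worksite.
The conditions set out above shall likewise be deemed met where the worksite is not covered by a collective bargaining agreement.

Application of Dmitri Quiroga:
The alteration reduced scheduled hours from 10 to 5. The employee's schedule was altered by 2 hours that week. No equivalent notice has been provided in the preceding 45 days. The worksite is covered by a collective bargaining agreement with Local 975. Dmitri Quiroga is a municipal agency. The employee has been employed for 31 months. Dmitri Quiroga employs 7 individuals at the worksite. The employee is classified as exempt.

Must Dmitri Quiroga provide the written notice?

(1) schedule shift > 3h — not met.
(a) no recent notice — holds.
(b) not (hours reduced) — not satisfied.
(2) = T AND F = false.
(a) public agency — met.
(b) ≥ 10 at site — not met.
(3) = T AND F = false.
So Overall is not satisfied (F OR F OR F).
Exception (no CBA) — not satisfied.
Result: main false OR exception false → false.

No — not required.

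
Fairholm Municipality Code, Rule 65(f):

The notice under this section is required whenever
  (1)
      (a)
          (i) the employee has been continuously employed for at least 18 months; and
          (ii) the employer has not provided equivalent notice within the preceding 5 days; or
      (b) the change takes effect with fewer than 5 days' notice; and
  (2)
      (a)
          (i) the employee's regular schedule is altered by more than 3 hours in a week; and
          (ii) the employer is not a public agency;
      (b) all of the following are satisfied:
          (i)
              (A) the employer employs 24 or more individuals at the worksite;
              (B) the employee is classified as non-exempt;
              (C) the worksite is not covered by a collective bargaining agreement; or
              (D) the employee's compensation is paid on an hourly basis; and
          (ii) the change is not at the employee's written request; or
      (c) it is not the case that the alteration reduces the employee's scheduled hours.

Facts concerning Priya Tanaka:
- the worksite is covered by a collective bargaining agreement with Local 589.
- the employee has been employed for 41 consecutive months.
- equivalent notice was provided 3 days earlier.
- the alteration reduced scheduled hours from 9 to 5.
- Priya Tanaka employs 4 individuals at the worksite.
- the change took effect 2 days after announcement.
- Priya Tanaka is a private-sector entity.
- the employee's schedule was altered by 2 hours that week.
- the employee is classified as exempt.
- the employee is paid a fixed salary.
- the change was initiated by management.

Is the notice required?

No — not required.

(i) tenure ≥ 18 mo. — holds.
(ii) no recent notice — not met.
So (a) is not satisfied (T AND F).
(b) < 5 days' notice — met.
So (1) is satisfied (F OR T).
(i) schedule shift > 3h — not met.
(ii) not (public agency) — satisfied.
So (a) is not satisfied (F AND T).
(A) ≥ 24 at site — not satisfied.
(B) non-exempt — fails.
(C) no CBA — not satisfied.
(D) hourly-paid — not met.
(i): F OR F OR F OR F → false.
(ii) not employee-requested — met.
(b) = F AND T = false.
(c) not (hours reduced) — fails.
(2) = F OR F OR F = false.
Overall: T AND F → false.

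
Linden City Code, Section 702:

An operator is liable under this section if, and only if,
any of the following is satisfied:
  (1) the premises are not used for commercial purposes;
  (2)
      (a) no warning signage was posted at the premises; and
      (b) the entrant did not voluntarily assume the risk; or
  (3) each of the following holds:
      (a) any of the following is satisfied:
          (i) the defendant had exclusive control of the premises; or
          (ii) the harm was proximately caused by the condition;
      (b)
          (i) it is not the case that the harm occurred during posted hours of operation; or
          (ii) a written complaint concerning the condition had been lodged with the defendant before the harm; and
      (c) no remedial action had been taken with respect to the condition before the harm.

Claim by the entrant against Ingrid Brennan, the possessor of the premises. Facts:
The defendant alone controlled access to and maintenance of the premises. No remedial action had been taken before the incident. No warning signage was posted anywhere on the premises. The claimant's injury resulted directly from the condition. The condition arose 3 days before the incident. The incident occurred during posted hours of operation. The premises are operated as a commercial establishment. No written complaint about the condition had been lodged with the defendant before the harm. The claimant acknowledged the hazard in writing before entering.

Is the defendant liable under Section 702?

(1) not (commercial use) — not satisfied.
(a) no signage posted — holds.
(b) no assumed risk — not met.
(2): T AND F → false.
(i) exclusive control — satisfied.
(ii) proximate cause — met.
(a) = T OR T = true.
(i) not (during posted hours) — fails.
(ii) complaint lodged — not satisfied.
So (b) is not satisfied (F OR F).
(c) no remedial action — holds.
So (3) is not satisfied (T AND F AND T).
So Overall is not satisfied (F OR F OR F).

No — not liable.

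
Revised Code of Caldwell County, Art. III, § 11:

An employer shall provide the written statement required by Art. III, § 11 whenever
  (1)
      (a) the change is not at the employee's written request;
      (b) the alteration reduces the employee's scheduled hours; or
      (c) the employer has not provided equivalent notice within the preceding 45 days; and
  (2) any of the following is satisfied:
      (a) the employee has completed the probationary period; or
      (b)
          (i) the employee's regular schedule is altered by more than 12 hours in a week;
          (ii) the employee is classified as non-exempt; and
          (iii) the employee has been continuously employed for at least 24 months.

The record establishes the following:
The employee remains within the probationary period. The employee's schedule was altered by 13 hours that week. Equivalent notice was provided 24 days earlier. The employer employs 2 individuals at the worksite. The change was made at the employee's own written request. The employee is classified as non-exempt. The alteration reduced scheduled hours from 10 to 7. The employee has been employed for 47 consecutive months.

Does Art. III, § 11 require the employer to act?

(a) not employee-requested — not satisfied.
(b) hours reduced — holds.
(c) no recent notice — fails.
(1) = F OR T OR F = true.
(a) past probation — not satisfied.
(i) schedule shift > 12h — met.
(ii) non-exempt — met.
(iii) tenure ≥ 24 mo. — holds.
So (b) is satisfied (T AND T AND T).
So (2) is satisfied (F OR T).
Overall: T AND T → true.

Yes — required.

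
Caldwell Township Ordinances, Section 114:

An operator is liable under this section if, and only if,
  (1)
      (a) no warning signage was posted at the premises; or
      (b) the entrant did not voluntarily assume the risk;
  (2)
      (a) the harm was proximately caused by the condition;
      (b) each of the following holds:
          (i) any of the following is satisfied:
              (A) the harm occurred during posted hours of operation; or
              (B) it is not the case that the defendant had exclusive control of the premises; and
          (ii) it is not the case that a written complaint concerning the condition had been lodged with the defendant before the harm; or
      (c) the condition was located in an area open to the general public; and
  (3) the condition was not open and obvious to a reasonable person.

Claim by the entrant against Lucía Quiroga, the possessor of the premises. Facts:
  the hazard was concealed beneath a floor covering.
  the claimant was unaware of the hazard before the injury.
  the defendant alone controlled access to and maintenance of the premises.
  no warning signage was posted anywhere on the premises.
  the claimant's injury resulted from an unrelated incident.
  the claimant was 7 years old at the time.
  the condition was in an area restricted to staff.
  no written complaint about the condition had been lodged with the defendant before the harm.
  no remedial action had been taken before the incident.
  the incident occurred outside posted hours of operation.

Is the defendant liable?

(a) no signage posted — holds.
(b) no assumed risk — satisfied.
So (1) is satisfied (T OR T).
(a) proximate cause — fails.
(A) during posted hours — not met.
(B) not (exclusive control) — fails.
So (i) is not satisfied (F OR F).
(ii) not (complaint lodged) — satisfied.
So (b) is not satisfied (F AND T).
(c) public area — fails.
(2) = F OR F OR F = false.
(3) not open/obvious — satisfied.
Overall = T AND F AND T = false.

No — not liable.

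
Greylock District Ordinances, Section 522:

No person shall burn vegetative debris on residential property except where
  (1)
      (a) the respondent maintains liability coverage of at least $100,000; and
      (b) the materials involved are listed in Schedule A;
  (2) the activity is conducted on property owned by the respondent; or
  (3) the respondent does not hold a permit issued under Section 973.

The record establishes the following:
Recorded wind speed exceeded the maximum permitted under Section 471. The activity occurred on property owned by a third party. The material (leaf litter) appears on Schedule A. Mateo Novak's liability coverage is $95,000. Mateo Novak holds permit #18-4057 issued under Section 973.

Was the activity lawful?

(a) coverage ≥ $100,000 — not met.
(b) Schedule A material — satisfied.
So (1) is not satisfied (F AND T).
(2) own property — not met.
(3) not (holds permit) — not satisfied.
So Overall is not satisfied (F OR F OR F).

No — unlawful.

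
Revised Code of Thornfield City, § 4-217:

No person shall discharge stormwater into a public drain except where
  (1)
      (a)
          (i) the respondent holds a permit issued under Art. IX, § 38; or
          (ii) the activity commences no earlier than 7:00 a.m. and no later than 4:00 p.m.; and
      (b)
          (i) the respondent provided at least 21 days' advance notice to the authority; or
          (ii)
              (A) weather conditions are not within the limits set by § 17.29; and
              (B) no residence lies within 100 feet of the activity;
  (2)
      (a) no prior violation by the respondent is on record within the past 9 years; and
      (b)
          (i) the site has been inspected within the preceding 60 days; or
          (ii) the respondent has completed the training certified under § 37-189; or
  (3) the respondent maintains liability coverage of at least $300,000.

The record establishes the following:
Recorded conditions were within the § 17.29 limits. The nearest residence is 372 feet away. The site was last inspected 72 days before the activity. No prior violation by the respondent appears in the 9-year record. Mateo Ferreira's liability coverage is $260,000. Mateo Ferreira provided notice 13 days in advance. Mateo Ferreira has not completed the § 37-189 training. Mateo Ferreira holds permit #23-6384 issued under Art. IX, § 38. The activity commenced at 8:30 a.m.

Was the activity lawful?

No — unlawful.

(i) holds permit — met.
(ii) start within hours — satisfied.
(a): T OR T → true.
(i) ≥21 days' notice — fails.
(A) not (weather ok) — not met.
(B) no residence in 100 ft — holds.
(ii) = F AND T = false.
(b) = F OR F = false.
(1) = T AND F = false.
(a) no prior violation — satisfied.
(i) site inspected — not met.
(ii) training certified — not satisfied.
(b) = F OR F = false.
(2) = T AND F = false.
(3) coverage ≥ $300,000 — not satisfied.
Overall: F OR F OR F → false.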